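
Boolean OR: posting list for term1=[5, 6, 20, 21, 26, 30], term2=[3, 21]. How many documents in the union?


Boolean OR: find union of posting lists
term1 docs: [5, 6, 20, 21, 26, 30]
term2 docs: [3, 21]
Union: [3, 5, 6, 20, 21, 26, 30]
|union| = 7

7


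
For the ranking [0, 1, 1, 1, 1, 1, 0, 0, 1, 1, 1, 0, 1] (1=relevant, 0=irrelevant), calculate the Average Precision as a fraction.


Computing P@k for each relevant position:
Position 1: not relevant
Position 2: relevant, P@2 = 1/2 = 1/2
Position 3: relevant, P@3 = 2/3 = 2/3
Position 4: relevant, P@4 = 3/4 = 3/4
Position 5: relevant, P@5 = 4/5 = 4/5
Position 6: relevant, P@6 = 5/6 = 5/6
Position 7: not relevant
Position 8: not relevant
Position 9: relevant, P@9 = 6/9 = 2/3
Position 10: relevant, P@10 = 7/10 = 7/10
Position 11: relevant, P@11 = 8/11 = 8/11
Position 12: not relevant
Position 13: relevant, P@13 = 9/13 = 9/13
Sum of P@k = 1/2 + 2/3 + 3/4 + 4/5 + 5/6 + 2/3 + 7/10 + 8/11 + 9/13 = 10873/1716
AP = 10873/1716 / 9 = 10873/15444

10873/15444


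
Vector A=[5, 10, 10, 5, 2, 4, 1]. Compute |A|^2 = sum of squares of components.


|A|^2 = sum of squared components
A[0]^2 = 5^2 = 25
A[1]^2 = 10^2 = 100
A[2]^2 = 10^2 = 100
A[3]^2 = 5^2 = 25
A[4]^2 = 2^2 = 4
A[5]^2 = 4^2 = 16
A[6]^2 = 1^2 = 1
Sum = 25 + 100 + 100 + 25 + 4 + 16 + 1 = 271

271


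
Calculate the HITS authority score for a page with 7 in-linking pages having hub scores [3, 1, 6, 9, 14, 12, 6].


Authority = sum of hub scores of in-linkers
In-link 1: hub score = 3
In-link 2: hub score = 1
In-link 3: hub score = 6
In-link 4: hub score = 9
In-link 5: hub score = 14
In-link 6: hub score = 12
In-link 7: hub score = 6
Authority = 3 + 1 + 6 + 9 + 14 + 12 + 6 = 51

51


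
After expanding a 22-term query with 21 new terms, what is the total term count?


Original terms: 22
Expansion terms: 21
Total = 22 + 21 = 43

43


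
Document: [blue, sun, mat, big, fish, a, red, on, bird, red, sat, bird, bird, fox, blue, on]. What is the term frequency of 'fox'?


Document has 16 words
Scanning for 'fox':
Found at positions: [13]
Count = 1

1


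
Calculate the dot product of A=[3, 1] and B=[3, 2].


Dot product = sum of element-wise products
A[0]*B[0] = 3*3 = 9
A[1]*B[1] = 1*2 = 2
Sum = 9 + 2 = 11

11


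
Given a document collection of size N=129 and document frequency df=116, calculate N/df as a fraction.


IDF ratio = N / df
= 129 / 116
= 129/116

129/116


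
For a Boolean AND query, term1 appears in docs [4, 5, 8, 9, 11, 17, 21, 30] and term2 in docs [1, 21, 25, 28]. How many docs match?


Boolean AND: find intersection of posting lists
term1 docs: [4, 5, 8, 9, 11, 17, 21, 30]
term2 docs: [1, 21, 25, 28]
Intersection: [21]
|intersection| = 1

1


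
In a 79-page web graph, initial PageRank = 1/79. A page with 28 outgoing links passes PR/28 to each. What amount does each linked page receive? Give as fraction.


Initial PR = 1/79 = 1/79
Outlinks = 28
Contribution per link = PR / outlinks
= 1/79 / 28
= 1/2212

1/2212


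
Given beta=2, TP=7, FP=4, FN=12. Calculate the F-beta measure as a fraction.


P = TP/(TP+FP) = 7/11 = 7/11
R = TP/(TP+FN) = 7/19 = 7/19
beta^2 = 2^2 = 4
(1 + beta^2) = 5
Numerator = (1+beta^2)*P*R = 245/209
Denominator = beta^2*P + R = 28/11 + 7/19 = 609/209
F_beta = 35/87

35/87


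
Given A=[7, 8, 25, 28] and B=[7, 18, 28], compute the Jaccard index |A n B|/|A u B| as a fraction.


A intersect B = [7, 28]
|A intersect B| = 2
A union B = [7, 8, 18, 25, 28]
|A union B| = 5
Jaccard = 2/5 = 2/5

2/5


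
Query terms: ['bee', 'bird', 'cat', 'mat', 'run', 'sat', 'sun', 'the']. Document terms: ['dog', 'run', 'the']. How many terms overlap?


Query terms: ['bee', 'bird', 'cat', 'mat', 'run', 'sat', 'sun', 'the']
Document terms: ['dog', 'run', 'the']
Common terms: ['run', 'the']
Overlap count = 2

2


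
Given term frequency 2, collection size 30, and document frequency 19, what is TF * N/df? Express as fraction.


TF * (N/df)
= 2 * (30/19)
= 2 * 30/19
= 60/19

60/19


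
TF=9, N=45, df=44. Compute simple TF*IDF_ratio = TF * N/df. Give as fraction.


TF * (N/df)
= 9 * (45/44)
= 9 * 45/44
= 405/44

405/44


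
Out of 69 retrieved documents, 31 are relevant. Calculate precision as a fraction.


Precision = relevant_retrieved / total_retrieved
= 31 / 69
= 31 / (31 + 38)
= 31/69

31/69


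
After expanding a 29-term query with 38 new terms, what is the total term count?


Original terms: 29
Expansion terms: 38
Total = 29 + 38 = 67

67


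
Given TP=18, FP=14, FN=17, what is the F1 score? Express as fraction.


F1 = 2 * P * R / (P + R)
P = TP/(TP+FP) = 18/32 = 9/16
R = TP/(TP+FN) = 18/35 = 18/35
2 * P * R = 2 * 9/16 * 18/35 = 81/140
P + R = 9/16 + 18/35 = 603/560
F1 = 81/140 / 603/560 = 36/67

36/67


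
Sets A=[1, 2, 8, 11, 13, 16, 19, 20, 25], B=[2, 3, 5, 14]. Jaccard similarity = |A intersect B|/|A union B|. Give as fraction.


A intersect B = [2]
|A intersect B| = 1
A union B = [1, 2, 3, 5, 8, 11, 13, 14, 16, 19, 20, 25]
|A union B| = 12
Jaccard = 1/12 = 1/12

1/12


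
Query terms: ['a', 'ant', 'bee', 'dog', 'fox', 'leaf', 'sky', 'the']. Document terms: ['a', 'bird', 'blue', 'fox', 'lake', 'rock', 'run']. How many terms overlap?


Query terms: ['a', 'ant', 'bee', 'dog', 'fox', 'leaf', 'sky', 'the']
Document terms: ['a', 'bird', 'blue', 'fox', 'lake', 'rock', 'run']
Common terms: ['a', 'fox']
Overlap count = 2

2


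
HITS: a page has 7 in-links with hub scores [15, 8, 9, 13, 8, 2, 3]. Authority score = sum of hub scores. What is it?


Authority = sum of hub scores of in-linkers
In-link 1: hub score = 15
In-link 2: hub score = 8
In-link 3: hub score = 9
In-link 4: hub score = 13
In-link 5: hub score = 8
In-link 6: hub score = 2
In-link 7: hub score = 3
Authority = 15 + 8 + 9 + 13 + 8 + 2 + 3 = 58

58


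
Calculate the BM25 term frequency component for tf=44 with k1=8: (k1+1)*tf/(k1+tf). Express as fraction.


BM25 TF component = (k1+1)*tf / (k1+tf)
k1 = 8, tf = 44
Numerator = (8+1)*44 = 396
Denominator = 8 + 44 = 52
= 396/52 = 99/13

99/13


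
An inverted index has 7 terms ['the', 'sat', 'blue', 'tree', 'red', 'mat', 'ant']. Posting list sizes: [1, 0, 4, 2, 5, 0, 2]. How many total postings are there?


Summing posting list sizes:
'the': 1 postings
'sat': 0 postings
'blue': 4 postings
'tree': 2 postings
'red': 5 postings
'mat': 0 postings
'ant': 2 postings
Total = 1 + 0 + 4 + 2 + 5 + 0 + 2 = 14

14


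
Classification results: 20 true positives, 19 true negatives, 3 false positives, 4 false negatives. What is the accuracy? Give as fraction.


Accuracy = (TP + TN) / (TP + TN + FP + FN)
TP + TN = 20 + 19 = 39
Total = 20 + 19 + 3 + 4 = 46
Accuracy = 39 / 46 = 39/46

39/46


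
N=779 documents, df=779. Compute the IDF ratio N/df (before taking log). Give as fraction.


IDF ratio = N / df
= 779 / 779
= 1

1


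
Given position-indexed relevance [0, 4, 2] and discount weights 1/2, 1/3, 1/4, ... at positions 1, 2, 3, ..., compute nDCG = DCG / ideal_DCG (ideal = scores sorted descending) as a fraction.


Position discount weights w_i = 1/(i+1) for i=1..3:
Weights = [1/2, 1/3, 1/4]
Actual relevance: [0, 4, 2]
DCG = 0/2 + 4/3 + 2/4 = 11/6
Ideal relevance (sorted desc): [4, 2, 0]
Ideal DCG = 4/2 + 2/3 + 0/4 = 8/3
nDCG = DCG / ideal_DCG = 11/6 / 8/3 = 11/16

11/16


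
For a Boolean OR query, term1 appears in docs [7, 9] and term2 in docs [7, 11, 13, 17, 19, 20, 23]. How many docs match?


Boolean OR: find union of posting lists
term1 docs: [7, 9]
term2 docs: [7, 11, 13, 17, 19, 20, 23]
Union: [7, 9, 11, 13, 17, 19, 20, 23]
|union| = 8

8


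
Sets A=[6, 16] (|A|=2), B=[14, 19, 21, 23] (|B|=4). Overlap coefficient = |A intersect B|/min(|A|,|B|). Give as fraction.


A intersect B = []
|A intersect B| = 0
min(|A|, |B|) = min(2, 4) = 2
Overlap = 0 / 2 = 0

0


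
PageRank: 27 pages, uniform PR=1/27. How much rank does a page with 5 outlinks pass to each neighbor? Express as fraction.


Initial PR = 1/27 = 1/27
Outlinks = 5
Contribution per link = PR / outlinks
= 1/27 / 5
= 1/135

1/135


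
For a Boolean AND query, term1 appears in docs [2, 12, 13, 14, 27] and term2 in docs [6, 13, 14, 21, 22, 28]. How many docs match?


Boolean AND: find intersection of posting lists
term1 docs: [2, 12, 13, 14, 27]
term2 docs: [6, 13, 14, 21, 22, 28]
Intersection: [13, 14]
|intersection| = 2

2


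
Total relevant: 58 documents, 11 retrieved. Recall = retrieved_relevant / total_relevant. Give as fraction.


Recall = retrieved_relevant / total_relevant
= 11 / 58
= 11 / (11 + 47)
= 11/58

11/58


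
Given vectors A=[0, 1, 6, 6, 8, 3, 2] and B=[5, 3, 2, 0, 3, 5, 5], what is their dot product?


Dot product = sum of element-wise products
A[0]*B[0] = 0*5 = 0
A[1]*B[1] = 1*3 = 3
A[2]*B[2] = 6*2 = 12
A[3]*B[3] = 6*0 = 0
A[4]*B[4] = 8*3 = 24
A[5]*B[5] = 3*5 = 15
A[6]*B[6] = 2*5 = 10
Sum = 0 + 3 + 12 + 0 + 24 + 15 + 10 = 64

64


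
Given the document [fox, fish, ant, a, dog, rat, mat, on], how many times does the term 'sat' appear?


Document has 8 words
Scanning for 'sat':
Term not found in document
Count = 0

0


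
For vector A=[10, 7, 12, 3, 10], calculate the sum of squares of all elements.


|A|^2 = sum of squared components
A[0]^2 = 10^2 = 100
A[1]^2 = 7^2 = 49
A[2]^2 = 12^2 = 144
A[3]^2 = 3^2 = 9
A[4]^2 = 10^2 = 100
Sum = 100 + 49 + 144 + 9 + 100 = 402

402


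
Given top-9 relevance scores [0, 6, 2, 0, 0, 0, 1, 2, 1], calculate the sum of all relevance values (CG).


Cumulative Gain = sum of relevance scores
Position 1: rel=0, running sum=0
Position 2: rel=6, running sum=6
Position 3: rel=2, running sum=8
Position 4: rel=0, running sum=8
Position 5: rel=0, running sum=8
Position 6: rel=0, running sum=8
Position 7: rel=1, running sum=9
Position 8: rel=2, running sum=11
Position 9: rel=1, running sum=12
CG = 12

12


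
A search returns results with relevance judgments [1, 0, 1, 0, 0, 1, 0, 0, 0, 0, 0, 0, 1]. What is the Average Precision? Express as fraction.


Computing P@k for each relevant position:
Position 1: relevant, P@1 = 1/1 = 1
Position 2: not relevant
Position 3: relevant, P@3 = 2/3 = 2/3
Position 4: not relevant
Position 5: not relevant
Position 6: relevant, P@6 = 3/6 = 1/2
Position 7: not relevant
Position 8: not relevant
Position 9: not relevant
Position 10: not relevant
Position 11: not relevant
Position 12: not relevant
Position 13: relevant, P@13 = 4/13 = 4/13
Sum of P@k = 1 + 2/3 + 1/2 + 4/13 = 193/78
AP = 193/78 / 4 = 193/312

193/312


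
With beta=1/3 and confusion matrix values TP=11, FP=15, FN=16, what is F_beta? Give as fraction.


P = TP/(TP+FP) = 11/26 = 11/26
R = TP/(TP+FN) = 11/27 = 11/27
beta^2 = 1/3^2 = 1/9
(1 + beta^2) = 10/9
Numerator = (1+beta^2)*P*R = 605/3159
Denominator = beta^2*P + R = 11/234 + 11/27 = 319/702
F_beta = 110/261

110/261


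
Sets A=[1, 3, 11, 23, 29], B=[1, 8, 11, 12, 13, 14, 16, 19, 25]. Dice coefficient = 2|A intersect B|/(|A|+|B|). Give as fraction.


A intersect B = [1, 11]
|A intersect B| = 2
|A| = 5, |B| = 9
Dice = 2*2 / (5+9)
= 4 / 14 = 2/7

2/7


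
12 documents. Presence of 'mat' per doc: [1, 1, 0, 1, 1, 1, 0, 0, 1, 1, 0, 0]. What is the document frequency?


Checking each document for 'mat':
Doc 1: present
Doc 2: present
Doc 3: absent
Doc 4: present
Doc 5: present
Doc 6: present
Doc 7: absent
Doc 8: absent
Doc 9: present
Doc 10: present
Doc 11: absent
Doc 12: absent
df = sum of presences = 1 + 1 + 0 + 1 + 1 + 1 + 0 + 0 + 1 + 1 + 0 + 0 = 7

7


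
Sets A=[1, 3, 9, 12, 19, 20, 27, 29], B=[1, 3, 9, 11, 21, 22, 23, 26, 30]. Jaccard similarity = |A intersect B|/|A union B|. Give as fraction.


A intersect B = [1, 3, 9]
|A intersect B| = 3
A union B = [1, 3, 9, 11, 12, 19, 20, 21, 22, 23, 26, 27, 29, 30]
|A union B| = 14
Jaccard = 3/14 = 3/14

3/14


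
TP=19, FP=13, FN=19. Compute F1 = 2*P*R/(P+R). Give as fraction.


F1 = 2 * P * R / (P + R)
P = TP/(TP+FP) = 19/32 = 19/32
R = TP/(TP+FN) = 19/38 = 1/2
2 * P * R = 2 * 19/32 * 1/2 = 19/32
P + R = 19/32 + 1/2 = 35/32
F1 = 19/32 / 35/32 = 19/35

19/35


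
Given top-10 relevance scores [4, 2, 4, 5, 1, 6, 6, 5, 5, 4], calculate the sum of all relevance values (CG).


Cumulative Gain = sum of relevance scores
Position 1: rel=4, running sum=4
Position 2: rel=2, running sum=6
Position 3: rel=4, running sum=10
Position 4: rel=5, running sum=15
Position 5: rel=1, running sum=16
Position 6: rel=6, running sum=22
Position 7: rel=6, running sum=28
Position 8: rel=5, running sum=33
Position 9: rel=5, running sum=38
Position 10: rel=4, running sum=42
CG = 42

42


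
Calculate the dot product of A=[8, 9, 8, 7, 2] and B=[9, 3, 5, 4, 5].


Dot product = sum of element-wise products
A[0]*B[0] = 8*9 = 72
A[1]*B[1] = 9*3 = 27
A[2]*B[2] = 8*5 = 40
A[3]*B[3] = 7*4 = 28
A[4]*B[4] = 2*5 = 10
Sum = 72 + 27 + 40 + 28 + 10 = 177

177


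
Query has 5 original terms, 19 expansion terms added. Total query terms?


Original terms: 5
Expansion terms: 19
Total = 5 + 19 = 24

24


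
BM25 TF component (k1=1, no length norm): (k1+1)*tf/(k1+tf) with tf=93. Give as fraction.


BM25 TF component = (k1+1)*tf / (k1+tf)
k1 = 1, tf = 93
Numerator = (1+1)*93 = 186
Denominator = 1 + 93 = 94
= 186/94 = 93/47

93/47


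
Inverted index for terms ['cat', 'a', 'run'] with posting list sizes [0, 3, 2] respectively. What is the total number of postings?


Summing posting list sizes:
'cat': 0 postings
'a': 3 postings
'run': 2 postings
Total = 0 + 3 + 2 = 5

5


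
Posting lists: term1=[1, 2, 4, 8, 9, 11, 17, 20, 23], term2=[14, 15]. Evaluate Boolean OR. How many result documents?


Boolean OR: find union of posting lists
term1 docs: [1, 2, 4, 8, 9, 11, 17, 20, 23]
term2 docs: [14, 15]
Union: [1, 2, 4, 8, 9, 11, 14, 15, 17, 20, 23]
|union| = 11

11


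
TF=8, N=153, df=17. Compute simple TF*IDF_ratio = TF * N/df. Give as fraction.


TF * (N/df)
= 8 * (153/17)
= 8 * 9
= 72

72


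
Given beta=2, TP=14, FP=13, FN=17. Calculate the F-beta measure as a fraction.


P = TP/(TP+FP) = 14/27 = 14/27
R = TP/(TP+FN) = 14/31 = 14/31
beta^2 = 2^2 = 4
(1 + beta^2) = 5
Numerator = (1+beta^2)*P*R = 980/837
Denominator = beta^2*P + R = 56/27 + 14/31 = 2114/837
F_beta = 70/151

70/151


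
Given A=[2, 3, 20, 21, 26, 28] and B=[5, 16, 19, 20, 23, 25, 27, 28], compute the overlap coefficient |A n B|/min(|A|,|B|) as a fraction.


A intersect B = [20, 28]
|A intersect B| = 2
min(|A|, |B|) = min(6, 8) = 6
Overlap = 2 / 6 = 1/3

1/3


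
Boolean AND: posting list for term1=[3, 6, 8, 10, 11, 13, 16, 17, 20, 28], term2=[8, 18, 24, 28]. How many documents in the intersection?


Boolean AND: find intersection of posting lists
term1 docs: [3, 6, 8, 10, 11, 13, 16, 17, 20, 28]
term2 docs: [8, 18, 24, 28]
Intersection: [8, 28]
|intersection| = 2

2


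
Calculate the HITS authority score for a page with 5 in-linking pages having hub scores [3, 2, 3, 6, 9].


Authority = sum of hub scores of in-linkers
In-link 1: hub score = 3
In-link 2: hub score = 2
In-link 3: hub score = 3
In-link 4: hub score = 6
In-link 5: hub score = 9
Authority = 3 + 2 + 3 + 6 + 9 = 23

23


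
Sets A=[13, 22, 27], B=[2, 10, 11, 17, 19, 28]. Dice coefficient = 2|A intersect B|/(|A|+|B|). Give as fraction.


A intersect B = []
|A intersect B| = 0
|A| = 3, |B| = 6
Dice = 2*0 / (3+6)
= 0 / 9 = 0

0


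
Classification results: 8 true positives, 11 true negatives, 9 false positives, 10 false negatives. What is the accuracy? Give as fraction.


Accuracy = (TP + TN) / (TP + TN + FP + FN)
TP + TN = 8 + 11 = 19
Total = 8 + 11 + 9 + 10 = 38
Accuracy = 19 / 38 = 1/2

1/2


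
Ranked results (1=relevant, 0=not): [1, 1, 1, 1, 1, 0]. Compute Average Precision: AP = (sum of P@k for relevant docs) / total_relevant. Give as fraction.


Computing P@k for each relevant position:
Position 1: relevant, P@1 = 1/1 = 1
Position 2: relevant, P@2 = 2/2 = 1
Position 3: relevant, P@3 = 3/3 = 1
Position 4: relevant, P@4 = 4/4 = 1
Position 5: relevant, P@5 = 5/5 = 1
Position 6: not relevant
Sum of P@k = 1 + 1 + 1 + 1 + 1 = 5
AP = 5 / 5 = 1

1


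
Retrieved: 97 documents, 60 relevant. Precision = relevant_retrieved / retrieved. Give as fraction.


Precision = relevant_retrieved / total_retrieved
= 60 / 97
= 60 / (60 + 37)
= 60/97

60/97


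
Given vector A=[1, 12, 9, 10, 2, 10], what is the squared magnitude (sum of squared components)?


|A|^2 = sum of squared components
A[0]^2 = 1^2 = 1
A[1]^2 = 12^2 = 144
A[2]^2 = 9^2 = 81
A[3]^2 = 10^2 = 100
A[4]^2 = 2^2 = 4
A[5]^2 = 10^2 = 100
Sum = 1 + 144 + 81 + 100 + 4 + 100 = 430

430


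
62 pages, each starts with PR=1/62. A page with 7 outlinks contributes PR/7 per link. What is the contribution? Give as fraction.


Initial PR = 1/62 = 1/62
Outlinks = 7
Contribution per link = PR / outlinks
= 1/62 / 7
= 1/434

1/434


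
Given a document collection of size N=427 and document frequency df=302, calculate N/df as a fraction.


IDF ratio = N / df
= 427 / 302
= 427/302

427/302


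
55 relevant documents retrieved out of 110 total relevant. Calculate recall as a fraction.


Recall = retrieved_relevant / total_relevant
= 55 / 110
= 55 / (55 + 55)
= 1/2

1/2


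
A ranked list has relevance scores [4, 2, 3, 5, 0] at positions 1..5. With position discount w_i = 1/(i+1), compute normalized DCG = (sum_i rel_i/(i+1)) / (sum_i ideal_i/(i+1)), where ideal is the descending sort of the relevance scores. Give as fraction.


Position discount weights w_i = 1/(i+1) for i=1..5:
Weights = [1/2, 1/3, 1/4, 1/5, 1/6]
Actual relevance: [4, 2, 3, 5, 0]
DCG = 4/2 + 2/3 + 3/4 + 5/5 + 0/6 = 53/12
Ideal relevance (sorted desc): [5, 4, 3, 2, 0]
Ideal DCG = 5/2 + 4/3 + 3/4 + 2/5 + 0/6 = 299/60
nDCG = DCG / ideal_DCG = 53/12 / 299/60 = 265/299

265/299


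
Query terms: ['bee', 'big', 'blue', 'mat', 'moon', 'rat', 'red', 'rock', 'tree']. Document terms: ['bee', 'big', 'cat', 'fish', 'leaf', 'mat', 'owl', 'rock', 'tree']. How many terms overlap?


Query terms: ['bee', 'big', 'blue', 'mat', 'moon', 'rat', 'red', 'rock', 'tree']
Document terms: ['bee', 'big', 'cat', 'fish', 'leaf', 'mat', 'owl', 'rock', 'tree']
Common terms: ['bee', 'big', 'mat', 'rock', 'tree']
Overlap count = 5

5


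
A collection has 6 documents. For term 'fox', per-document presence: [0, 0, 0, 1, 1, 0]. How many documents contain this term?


Checking each document for 'fox':
Doc 1: absent
Doc 2: absent
Doc 3: absent
Doc 4: present
Doc 5: present
Doc 6: absent
df = sum of presences = 0 + 0 + 0 + 1 + 1 + 0 = 2

2


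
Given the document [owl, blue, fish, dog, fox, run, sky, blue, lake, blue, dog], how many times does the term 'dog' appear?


Document has 11 words
Scanning for 'dog':
Found at positions: [3, 10]
Count = 2

2


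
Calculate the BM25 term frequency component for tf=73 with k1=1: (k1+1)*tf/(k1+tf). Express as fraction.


BM25 TF component = (k1+1)*tf / (k1+tf)
k1 = 1, tf = 73
Numerator = (1+1)*73 = 146
Denominator = 1 + 73 = 74
= 146/74 = 73/37

73/37


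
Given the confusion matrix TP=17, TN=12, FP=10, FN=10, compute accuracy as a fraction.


Accuracy = (TP + TN) / (TP + TN + FP + FN)
TP + TN = 17 + 12 = 29
Total = 17 + 12 + 10 + 10 = 49
Accuracy = 29 / 49 = 29/49

29/49


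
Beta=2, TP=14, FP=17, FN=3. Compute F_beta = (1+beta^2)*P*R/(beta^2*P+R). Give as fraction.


P = TP/(TP+FP) = 14/31 = 14/31
R = TP/(TP+FN) = 14/17 = 14/17
beta^2 = 2^2 = 4
(1 + beta^2) = 5
Numerator = (1+beta^2)*P*R = 980/527
Denominator = beta^2*P + R = 56/31 + 14/17 = 1386/527
F_beta = 70/99

70/99


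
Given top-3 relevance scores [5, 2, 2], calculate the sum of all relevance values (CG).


Cumulative Gain = sum of relevance scores
Position 1: rel=5, running sum=5
Position 2: rel=2, running sum=7
Position 3: rel=2, running sum=9
CG = 9

9


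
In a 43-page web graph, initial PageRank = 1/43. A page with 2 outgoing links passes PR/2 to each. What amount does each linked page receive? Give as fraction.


Initial PR = 1/43 = 1/43
Outlinks = 2
Contribution per link = PR / outlinks
= 1/43 / 2
= 1/86

1/86


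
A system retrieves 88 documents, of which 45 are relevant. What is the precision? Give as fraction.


Precision = relevant_retrieved / total_retrieved
= 45 / 88
= 45 / (45 + 43)
= 45/88

45/88


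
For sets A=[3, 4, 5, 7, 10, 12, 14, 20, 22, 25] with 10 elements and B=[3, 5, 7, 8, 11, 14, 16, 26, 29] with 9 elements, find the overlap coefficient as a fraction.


A intersect B = [3, 5, 7, 14]
|A intersect B| = 4
min(|A|, |B|) = min(10, 9) = 9
Overlap = 4 / 9 = 4/9

4/9


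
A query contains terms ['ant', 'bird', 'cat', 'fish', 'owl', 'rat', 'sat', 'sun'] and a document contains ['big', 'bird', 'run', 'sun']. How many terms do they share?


Query terms: ['ant', 'bird', 'cat', 'fish', 'owl', 'rat', 'sat', 'sun']
Document terms: ['big', 'bird', 'run', 'sun']
Common terms: ['bird', 'sun']
Overlap count = 2

2


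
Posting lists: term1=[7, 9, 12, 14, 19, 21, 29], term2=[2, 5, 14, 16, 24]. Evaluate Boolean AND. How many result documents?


Boolean AND: find intersection of posting lists
term1 docs: [7, 9, 12, 14, 19, 21, 29]
term2 docs: [2, 5, 14, 16, 24]
Intersection: [14]
|intersection| = 1

1


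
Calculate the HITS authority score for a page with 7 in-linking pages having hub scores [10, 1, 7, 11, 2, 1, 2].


Authority = sum of hub scores of in-linkers
In-link 1: hub score = 10
In-link 2: hub score = 1
In-link 3: hub score = 7
In-link 4: hub score = 11
In-link 5: hub score = 2
In-link 6: hub score = 1
In-link 7: hub score = 2
Authority = 10 + 1 + 7 + 11 + 2 + 1 + 2 = 34

34


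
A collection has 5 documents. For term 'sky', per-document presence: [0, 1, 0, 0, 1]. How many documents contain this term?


Checking each document for 'sky':
Doc 1: absent
Doc 2: present
Doc 3: absent
Doc 4: absent
Doc 5: present
df = sum of presences = 0 + 1 + 0 + 0 + 1 = 2

2


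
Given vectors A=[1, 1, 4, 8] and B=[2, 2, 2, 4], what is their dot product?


Dot product = sum of element-wise products
A[0]*B[0] = 1*2 = 2
A[1]*B[1] = 1*2 = 2
A[2]*B[2] = 4*2 = 8
A[3]*B[3] = 8*4 = 32
Sum = 2 + 2 + 8 + 32 = 44

44


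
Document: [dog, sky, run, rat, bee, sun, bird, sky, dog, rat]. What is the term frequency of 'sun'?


Document has 10 words
Scanning for 'sun':
Found at positions: [5]
Count = 1

1


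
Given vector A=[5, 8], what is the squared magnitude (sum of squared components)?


|A|^2 = sum of squared components
A[0]^2 = 5^2 = 25
A[1]^2 = 8^2 = 64
Sum = 25 + 64 = 89

89


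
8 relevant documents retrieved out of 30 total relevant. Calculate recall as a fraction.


Recall = retrieved_relevant / total_relevant
= 8 / 30
= 8 / (8 + 22)
= 4/15

4/15


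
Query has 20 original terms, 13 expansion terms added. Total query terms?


Original terms: 20
Expansion terms: 13
Total = 20 + 13 = 33

33


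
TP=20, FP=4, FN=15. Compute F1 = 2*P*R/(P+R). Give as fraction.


F1 = 2 * P * R / (P + R)
P = TP/(TP+FP) = 20/24 = 5/6
R = TP/(TP+FN) = 20/35 = 4/7
2 * P * R = 2 * 5/6 * 4/7 = 20/21
P + R = 5/6 + 4/7 = 59/42
F1 = 20/21 / 59/42 = 40/59

40/59


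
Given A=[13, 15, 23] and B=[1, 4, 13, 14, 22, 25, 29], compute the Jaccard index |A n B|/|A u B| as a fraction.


A intersect B = [13]
|A intersect B| = 1
A union B = [1, 4, 13, 14, 15, 22, 23, 25, 29]
|A union B| = 9
Jaccard = 1/9 = 1/9

1/9


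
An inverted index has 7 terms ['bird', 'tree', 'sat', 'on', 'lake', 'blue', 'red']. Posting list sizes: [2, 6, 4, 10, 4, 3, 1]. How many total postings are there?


Summing posting list sizes:
'bird': 2 postings
'tree': 6 postings
'sat': 4 postings
'on': 10 postings
'lake': 4 postings
'blue': 3 postings
'red': 1 postings
Total = 2 + 6 + 4 + 10 + 4 + 3 + 1 = 30

30


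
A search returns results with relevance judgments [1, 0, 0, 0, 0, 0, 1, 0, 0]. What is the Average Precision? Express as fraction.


Computing P@k for each relevant position:
Position 1: relevant, P@1 = 1/1 = 1
Position 2: not relevant
Position 3: not relevant
Position 4: not relevant
Position 5: not relevant
Position 6: not relevant
Position 7: relevant, P@7 = 2/7 = 2/7
Position 8: not relevant
Position 9: not relevant
Sum of P@k = 1 + 2/7 = 9/7
AP = 9/7 / 2 = 9/14

9/14


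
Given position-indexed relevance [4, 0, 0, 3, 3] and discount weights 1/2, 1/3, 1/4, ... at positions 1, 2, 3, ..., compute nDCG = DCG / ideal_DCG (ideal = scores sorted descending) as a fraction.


Position discount weights w_i = 1/(i+1) for i=1..5:
Weights = [1/2, 1/3, 1/4, 1/5, 1/6]
Actual relevance: [4, 0, 0, 3, 3]
DCG = 4/2 + 0/3 + 0/4 + 3/5 + 3/6 = 31/10
Ideal relevance (sorted desc): [4, 3, 3, 0, 0]
Ideal DCG = 4/2 + 3/3 + 3/4 + 0/5 + 0/6 = 15/4
nDCG = DCG / ideal_DCG = 31/10 / 15/4 = 62/75

62/75


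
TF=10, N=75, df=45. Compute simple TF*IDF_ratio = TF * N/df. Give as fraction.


TF * (N/df)
= 10 * (75/45)
= 10 * 5/3
= 50/3

50/3


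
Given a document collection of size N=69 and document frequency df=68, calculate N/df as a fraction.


IDF ratio = N / df
= 69 / 68
= 69/68

69/68


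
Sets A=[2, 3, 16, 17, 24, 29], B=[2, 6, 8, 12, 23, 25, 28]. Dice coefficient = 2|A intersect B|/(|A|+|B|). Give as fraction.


A intersect B = [2]
|A intersect B| = 1
|A| = 6, |B| = 7
Dice = 2*1 / (6+7)
= 2 / 13 = 2/13

2/13


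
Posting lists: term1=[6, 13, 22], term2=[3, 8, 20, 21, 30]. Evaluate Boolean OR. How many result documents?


Boolean OR: find union of posting lists
term1 docs: [6, 13, 22]
term2 docs: [3, 8, 20, 21, 30]
Union: [3, 6, 8, 13, 20, 21, 22, 30]
|union| = 8

8


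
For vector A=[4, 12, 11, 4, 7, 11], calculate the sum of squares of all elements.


|A|^2 = sum of squared components
A[0]^2 = 4^2 = 16
A[1]^2 = 12^2 = 144
A[2]^2 = 11^2 = 121
A[3]^2 = 4^2 = 16
A[4]^2 = 7^2 = 49
A[5]^2 = 11^2 = 121
Sum = 16 + 144 + 121 + 16 + 49 + 121 = 467

467


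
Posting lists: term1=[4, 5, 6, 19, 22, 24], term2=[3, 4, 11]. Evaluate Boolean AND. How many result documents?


Boolean AND: find intersection of posting lists
term1 docs: [4, 5, 6, 19, 22, 24]
term2 docs: [3, 4, 11]
Intersection: [4]
|intersection| = 1

1


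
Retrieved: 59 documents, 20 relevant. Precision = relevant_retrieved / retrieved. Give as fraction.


Precision = relevant_retrieved / total_retrieved
= 20 / 59
= 20 / (20 + 39)
= 20/59

20/59


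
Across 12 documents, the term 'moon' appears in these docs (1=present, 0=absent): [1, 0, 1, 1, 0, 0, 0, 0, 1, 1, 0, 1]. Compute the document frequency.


Checking each document for 'moon':
Doc 1: present
Doc 2: absent
Doc 3: present
Doc 4: present
Doc 5: absent
Doc 6: absent
Doc 7: absent
Doc 8: absent
Doc 9: present
Doc 10: present
Doc 11: absent
Doc 12: present
df = sum of presences = 1 + 0 + 1 + 1 + 0 + 0 + 0 + 0 + 1 + 1 + 0 + 1 = 6

6


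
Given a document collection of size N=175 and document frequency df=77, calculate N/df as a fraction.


IDF ratio = N / df
= 175 / 77
= 25/11

25/11


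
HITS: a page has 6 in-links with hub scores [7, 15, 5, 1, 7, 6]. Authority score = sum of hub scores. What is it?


Authority = sum of hub scores of in-linkers
In-link 1: hub score = 7
In-link 2: hub score = 15
In-link 3: hub score = 5
In-link 4: hub score = 1
In-link 5: hub score = 7
In-link 6: hub score = 6
Authority = 7 + 15 + 5 + 1 + 7 + 6 = 41

41


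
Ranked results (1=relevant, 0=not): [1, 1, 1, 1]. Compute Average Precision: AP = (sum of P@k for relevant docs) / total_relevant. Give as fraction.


Computing P@k for each relevant position:
Position 1: relevant, P@1 = 1/1 = 1
Position 2: relevant, P@2 = 2/2 = 1
Position 3: relevant, P@3 = 3/3 = 1
Position 4: relevant, P@4 = 4/4 = 1
Sum of P@k = 1 + 1 + 1 + 1 = 4
AP = 4 / 4 = 1

1


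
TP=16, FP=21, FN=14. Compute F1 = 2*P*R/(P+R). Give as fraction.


F1 = 2 * P * R / (P + R)
P = TP/(TP+FP) = 16/37 = 16/37
R = TP/(TP+FN) = 16/30 = 8/15
2 * P * R = 2 * 16/37 * 8/15 = 256/555
P + R = 16/37 + 8/15 = 536/555
F1 = 256/555 / 536/555 = 32/67

32/67


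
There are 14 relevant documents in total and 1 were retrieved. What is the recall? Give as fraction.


Recall = retrieved_relevant / total_relevant
= 1 / 14
= 1 / (1 + 13)
= 1/14

1/14


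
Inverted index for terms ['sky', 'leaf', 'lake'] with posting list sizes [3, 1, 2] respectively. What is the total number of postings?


Summing posting list sizes:
'sky': 3 postings
'leaf': 1 postings
'lake': 2 postings
Total = 3 + 1 + 2 = 6

6


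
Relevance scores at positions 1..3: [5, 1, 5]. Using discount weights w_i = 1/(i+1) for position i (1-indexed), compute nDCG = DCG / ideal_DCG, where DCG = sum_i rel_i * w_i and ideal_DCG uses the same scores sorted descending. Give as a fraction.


Position discount weights w_i = 1/(i+1) for i=1..3:
Weights = [1/2, 1/3, 1/4]
Actual relevance: [5, 1, 5]
DCG = 5/2 + 1/3 + 5/4 = 49/12
Ideal relevance (sorted desc): [5, 5, 1]
Ideal DCG = 5/2 + 5/3 + 1/4 = 53/12
nDCG = DCG / ideal_DCG = 49/12 / 53/12 = 49/53

49/53


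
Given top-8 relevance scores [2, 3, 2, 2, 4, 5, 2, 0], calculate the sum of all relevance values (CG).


Cumulative Gain = sum of relevance scores
Position 1: rel=2, running sum=2
Position 2: rel=3, running sum=5
Position 3: rel=2, running sum=7
Position 4: rel=2, running sum=9
Position 5: rel=4, running sum=13
Position 6: rel=5, running sum=18
Position 7: rel=2, running sum=20
Position 8: rel=0, running sum=20
CG = 20

20


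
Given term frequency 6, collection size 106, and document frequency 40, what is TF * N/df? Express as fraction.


TF * (N/df)
= 6 * (106/40)
= 6 * 53/20
= 159/10

159/10


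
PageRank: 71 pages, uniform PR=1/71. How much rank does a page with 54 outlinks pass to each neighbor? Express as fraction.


Initial PR = 1/71 = 1/71
Outlinks = 54
Contribution per link = PR / outlinks
= 1/71 / 54
= 1/3834

1/3834


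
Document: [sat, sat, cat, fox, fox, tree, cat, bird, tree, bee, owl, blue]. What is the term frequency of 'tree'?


Document has 12 words
Scanning for 'tree':
Found at positions: [5, 8]
Count = 2

2


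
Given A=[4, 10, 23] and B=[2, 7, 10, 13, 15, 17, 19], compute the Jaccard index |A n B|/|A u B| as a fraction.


A intersect B = [10]
|A intersect B| = 1
A union B = [2, 4, 7, 10, 13, 15, 17, 19, 23]
|A union B| = 9
Jaccard = 1/9 = 1/9

1/9


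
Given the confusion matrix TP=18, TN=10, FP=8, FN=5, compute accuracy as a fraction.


Accuracy = (TP + TN) / (TP + TN + FP + FN)
TP + TN = 18 + 10 = 28
Total = 18 + 10 + 8 + 5 = 41
Accuracy = 28 / 41 = 28/41

28/41


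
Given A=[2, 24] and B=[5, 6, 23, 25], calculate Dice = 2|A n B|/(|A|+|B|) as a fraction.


A intersect B = []
|A intersect B| = 0
|A| = 2, |B| = 4
Dice = 2*0 / (2+4)
= 0 / 6 = 0

0


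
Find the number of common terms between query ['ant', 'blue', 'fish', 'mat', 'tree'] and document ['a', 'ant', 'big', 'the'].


Query terms: ['ant', 'blue', 'fish', 'mat', 'tree']
Document terms: ['a', 'ant', 'big', 'the']
Common terms: ['ant']
Overlap count = 1

1


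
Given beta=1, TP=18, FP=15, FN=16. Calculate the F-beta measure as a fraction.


P = TP/(TP+FP) = 18/33 = 6/11
R = TP/(TP+FN) = 18/34 = 9/17
beta^2 = 1^2 = 1
(1 + beta^2) = 2
Numerator = (1+beta^2)*P*R = 108/187
Denominator = beta^2*P + R = 6/11 + 9/17 = 201/187
F_beta = 36/67

36/67


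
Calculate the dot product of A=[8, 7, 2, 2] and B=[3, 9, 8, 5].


Dot product = sum of element-wise products
A[0]*B[0] = 8*3 = 24
A[1]*B[1] = 7*9 = 63
A[2]*B[2] = 2*8 = 16
A[3]*B[3] = 2*5 = 10
Sum = 24 + 63 + 16 + 10 = 113

113


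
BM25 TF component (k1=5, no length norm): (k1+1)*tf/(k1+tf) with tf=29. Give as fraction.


BM25 TF component = (k1+1)*tf / (k1+tf)
k1 = 5, tf = 29
Numerator = (5+1)*29 = 174
Denominator = 5 + 29 = 34
= 174/34 = 87/17

87/17


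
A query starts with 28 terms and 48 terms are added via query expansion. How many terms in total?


Original terms: 28
Expansion terms: 48
Total = 28 + 48 = 76

76


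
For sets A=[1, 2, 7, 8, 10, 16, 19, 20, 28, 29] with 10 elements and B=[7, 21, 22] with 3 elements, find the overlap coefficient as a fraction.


A intersect B = [7]
|A intersect B| = 1
min(|A|, |B|) = min(10, 3) = 3
Overlap = 1 / 3 = 1/3

1/3


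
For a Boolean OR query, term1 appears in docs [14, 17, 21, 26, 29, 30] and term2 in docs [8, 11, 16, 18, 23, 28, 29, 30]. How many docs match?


Boolean OR: find union of posting lists
term1 docs: [14, 17, 21, 26, 29, 30]
term2 docs: [8, 11, 16, 18, 23, 28, 29, 30]
Union: [8, 11, 14, 16, 17, 18, 21, 23, 26, 28, 29, 30]
|union| = 12

12


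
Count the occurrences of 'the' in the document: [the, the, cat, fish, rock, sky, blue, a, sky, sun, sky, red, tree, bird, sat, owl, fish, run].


Document has 18 words
Scanning for 'the':
Found at positions: [0, 1]
Count = 2

2


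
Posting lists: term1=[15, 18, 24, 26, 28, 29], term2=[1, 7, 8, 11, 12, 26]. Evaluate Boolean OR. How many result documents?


Boolean OR: find union of posting lists
term1 docs: [15, 18, 24, 26, 28, 29]
term2 docs: [1, 7, 8, 11, 12, 26]
Union: [1, 7, 8, 11, 12, 15, 18, 24, 26, 28, 29]
|union| = 11

11


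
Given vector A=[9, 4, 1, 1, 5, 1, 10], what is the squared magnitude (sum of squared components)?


|A|^2 = sum of squared components
A[0]^2 = 9^2 = 81
A[1]^2 = 4^2 = 16
A[2]^2 = 1^2 = 1
A[3]^2 = 1^2 = 1
A[4]^2 = 5^2 = 25
A[5]^2 = 1^2 = 1
A[6]^2 = 10^2 = 100
Sum = 81 + 16 + 1 + 1 + 25 + 1 + 100 = 225

225


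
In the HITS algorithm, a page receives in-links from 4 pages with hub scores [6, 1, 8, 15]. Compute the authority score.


Authority = sum of hub scores of in-linkers
In-link 1: hub score = 6
In-link 2: hub score = 1
In-link 3: hub score = 8
In-link 4: hub score = 15
Authority = 6 + 1 + 8 + 15 = 30

30


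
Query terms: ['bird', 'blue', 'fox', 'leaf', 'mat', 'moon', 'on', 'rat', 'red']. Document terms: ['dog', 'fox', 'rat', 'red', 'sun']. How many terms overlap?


Query terms: ['bird', 'blue', 'fox', 'leaf', 'mat', 'moon', 'on', 'rat', 'red']
Document terms: ['dog', 'fox', 'rat', 'red', 'sun']
Common terms: ['fox', 'rat', 'red']
Overlap count = 3

3


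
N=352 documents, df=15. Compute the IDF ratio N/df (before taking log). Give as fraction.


IDF ratio = N / df
= 352 / 15
= 352/15

352/15


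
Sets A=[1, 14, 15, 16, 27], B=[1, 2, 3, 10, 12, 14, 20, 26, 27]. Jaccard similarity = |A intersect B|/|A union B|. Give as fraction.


A intersect B = [1, 14, 27]
|A intersect B| = 3
A union B = [1, 2, 3, 10, 12, 14, 15, 16, 20, 26, 27]
|A union B| = 11
Jaccard = 3/11 = 3/11

3/11


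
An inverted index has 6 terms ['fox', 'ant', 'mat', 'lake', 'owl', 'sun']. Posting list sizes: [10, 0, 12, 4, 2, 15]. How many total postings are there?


Summing posting list sizes:
'fox': 10 postings
'ant': 0 postings
'mat': 12 postings
'lake': 4 postings
'owl': 2 postings
'sun': 15 postings
Total = 10 + 0 + 12 + 4 + 2 + 15 = 43

43


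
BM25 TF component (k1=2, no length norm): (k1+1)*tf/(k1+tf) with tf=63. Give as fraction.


BM25 TF component = (k1+1)*tf / (k1+tf)
k1 = 2, tf = 63
Numerator = (2+1)*63 = 189
Denominator = 2 + 63 = 65
= 189/65 = 189/65

189/65


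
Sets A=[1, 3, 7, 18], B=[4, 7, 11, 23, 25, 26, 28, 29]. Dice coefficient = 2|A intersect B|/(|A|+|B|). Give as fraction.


A intersect B = [7]
|A intersect B| = 1
|A| = 4, |B| = 8
Dice = 2*1 / (4+8)
= 2 / 12 = 1/6

1/6


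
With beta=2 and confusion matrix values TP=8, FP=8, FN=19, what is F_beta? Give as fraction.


P = TP/(TP+FP) = 8/16 = 1/2
R = TP/(TP+FN) = 8/27 = 8/27
beta^2 = 2^2 = 4
(1 + beta^2) = 5
Numerator = (1+beta^2)*P*R = 20/27
Denominator = beta^2*P + R = 2 + 8/27 = 62/27
F_beta = 10/31

10/31


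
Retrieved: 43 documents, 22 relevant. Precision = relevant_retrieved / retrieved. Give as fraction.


Precision = relevant_retrieved / total_retrieved
= 22 / 43
= 22 / (22 + 21)
= 22/43

22/43


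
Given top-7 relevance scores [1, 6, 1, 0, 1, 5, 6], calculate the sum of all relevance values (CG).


Cumulative Gain = sum of relevance scores
Position 1: rel=1, running sum=1
Position 2: rel=6, running sum=7
Position 3: rel=1, running sum=8
Position 4: rel=0, running sum=8
Position 5: rel=1, running sum=9
Position 6: rel=5, running sum=14
Position 7: rel=6, running sum=20
CG = 20

20


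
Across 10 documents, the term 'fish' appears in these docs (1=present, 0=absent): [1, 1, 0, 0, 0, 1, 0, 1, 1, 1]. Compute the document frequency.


Checking each document for 'fish':
Doc 1: present
Doc 2: present
Doc 3: absent
Doc 4: absent
Doc 5: absent
Doc 6: present
Doc 7: absent
Doc 8: present
Doc 9: present
Doc 10: present
df = sum of presences = 1 + 1 + 0 + 0 + 0 + 1 + 0 + 1 + 1 + 1 = 6

6


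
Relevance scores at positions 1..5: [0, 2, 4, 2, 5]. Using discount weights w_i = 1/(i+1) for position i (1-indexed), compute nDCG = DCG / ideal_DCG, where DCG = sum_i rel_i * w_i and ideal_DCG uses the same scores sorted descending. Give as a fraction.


Position discount weights w_i = 1/(i+1) for i=1..5:
Weights = [1/2, 1/3, 1/4, 1/5, 1/6]
Actual relevance: [0, 2, 4, 2, 5]
DCG = 0/2 + 2/3 + 4/4 + 2/5 + 5/6 = 29/10
Ideal relevance (sorted desc): [5, 4, 2, 2, 0]
Ideal DCG = 5/2 + 4/3 + 2/4 + 2/5 + 0/6 = 71/15
nDCG = DCG / ideal_DCG = 29/10 / 71/15 = 87/142

87/142


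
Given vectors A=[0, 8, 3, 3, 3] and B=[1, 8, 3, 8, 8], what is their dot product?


Dot product = sum of element-wise products
A[0]*B[0] = 0*1 = 0
A[1]*B[1] = 8*8 = 64
A[2]*B[2] = 3*3 = 9
A[3]*B[3] = 3*8 = 24
A[4]*B[4] = 3*8 = 24
Sum = 0 + 64 + 9 + 24 + 24 = 121

121


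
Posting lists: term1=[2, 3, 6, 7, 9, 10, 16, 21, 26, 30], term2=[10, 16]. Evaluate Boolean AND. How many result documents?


Boolean AND: find intersection of posting lists
term1 docs: [2, 3, 6, 7, 9, 10, 16, 21, 26, 30]
term2 docs: [10, 16]
Intersection: [10, 16]
|intersection| = 2

2


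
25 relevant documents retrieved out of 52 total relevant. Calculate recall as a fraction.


Recall = retrieved_relevant / total_relevant
= 25 / 52
= 25 / (25 + 27)
= 25/52

25/52


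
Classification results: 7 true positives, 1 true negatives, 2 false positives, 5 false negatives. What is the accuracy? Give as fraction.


Accuracy = (TP + TN) / (TP + TN + FP + FN)
TP + TN = 7 + 1 = 8
Total = 7 + 1 + 2 + 5 = 15
Accuracy = 8 / 15 = 8/15

8/15


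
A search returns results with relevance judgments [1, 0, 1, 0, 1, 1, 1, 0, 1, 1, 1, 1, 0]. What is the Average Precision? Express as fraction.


Computing P@k for each relevant position:
Position 1: relevant, P@1 = 1/1 = 1
Position 2: not relevant
Position 3: relevant, P@3 = 2/3 = 2/3
Position 4: not relevant
Position 5: relevant, P@5 = 3/5 = 3/5
Position 6: relevant, P@6 = 4/6 = 2/3
Position 7: relevant, P@7 = 5/7 = 5/7
Position 8: not relevant
Position 9: relevant, P@9 = 6/9 = 2/3
Position 10: relevant, P@10 = 7/10 = 7/10
Position 11: relevant, P@11 = 8/11 = 8/11
Position 12: relevant, P@12 = 9/12 = 3/4
Position 13: not relevant
Sum of P@k = 1 + 2/3 + 3/5 + 2/3 + 5/7 + 2/3 + 7/10 + 8/11 + 3/4 = 9997/1540
AP = 9997/1540 / 9 = 9997/13860

9997/13860


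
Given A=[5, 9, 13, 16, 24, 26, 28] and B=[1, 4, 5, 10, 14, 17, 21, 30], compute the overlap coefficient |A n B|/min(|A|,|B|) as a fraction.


A intersect B = [5]
|A intersect B| = 1
min(|A|, |B|) = min(7, 8) = 7
Overlap = 1 / 7 = 1/7

1/7


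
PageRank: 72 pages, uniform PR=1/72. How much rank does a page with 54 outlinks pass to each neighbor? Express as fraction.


Initial PR = 1/72 = 1/72
Outlinks = 54
Contribution per link = PR / outlinks
= 1/72 / 54
= 1/3888

1/3888


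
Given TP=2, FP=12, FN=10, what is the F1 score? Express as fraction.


F1 = 2 * P * R / (P + R)
P = TP/(TP+FP) = 2/14 = 1/7
R = TP/(TP+FN) = 2/12 = 1/6
2 * P * R = 2 * 1/7 * 1/6 = 1/21
P + R = 1/7 + 1/6 = 13/42
F1 = 1/21 / 13/42 = 2/13

2/13


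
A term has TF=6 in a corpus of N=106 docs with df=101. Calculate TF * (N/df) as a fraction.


TF * (N/df)
= 6 * (106/101)
= 6 * 106/101
= 636/101

636/101


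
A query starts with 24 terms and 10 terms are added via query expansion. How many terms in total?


Original terms: 24
Expansion terms: 10
Total = 24 + 10 = 34

34
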